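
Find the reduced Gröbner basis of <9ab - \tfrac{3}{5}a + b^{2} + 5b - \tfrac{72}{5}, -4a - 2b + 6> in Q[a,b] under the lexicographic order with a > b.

G = {a + \tfrac{1}{2}b - \tfrac{3}{2}, b^{2} - \tfrac{188}{35}b + \tfrac{153}{35}}

f_1 = 9ab - \tfrac{3}{5}a + b^{2} + 5b - \tfrac{72}{5}, LT = ab.
f_2 = -4a - 2b + 6, LT = a.

S(f_1,f_2): lcm = ab. S = -\tfrac{1}{15}a - \tfrac{7}{18}b^{2} + \tfrac{37}{18}b - \tfrac{8}{5}.
  reduce S modulo (f_1, f_2):
  remainder -\tfrac{7}{18}b^{2} + \tfrac{94}{45}b - \tfrac{17}{10} ≠ 0; add g_3 = -\tfrac{7}{18}b^{2} + \tfrac{94}{45}b - \tfrac{17}{10} to the basis.

The other S-polynomials (S(f_1,g_3), S(f_2,g_3)) all reduce to 0 modulo the current basis, so we have a Gröbner basis.
Inter-reduce: drop elements whose leading term is divisible by another's, tail-reduce, and make monic.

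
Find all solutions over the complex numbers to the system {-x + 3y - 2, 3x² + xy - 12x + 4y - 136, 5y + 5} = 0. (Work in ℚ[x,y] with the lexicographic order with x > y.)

{(-5, -1)}

Compute a lex Gröbner basis by Buchberger's algorithm.
f_1 = -x + 3y - 2, LT = x.
f_2 = 3x² + xy - 12x + 4y - 136, LT = x².
f_3 = 5y + 5, LT = y.

S(f_1,f_2): lcm = x². S = -10/3xy + 6x - 4/3y + 136/3.
  leading term xy: subtract (10/3y)·f_1 from -10/3xy + 6x - 4/3y + 136/3 → 6x - 10y² + 16/3y + 136/3
  leading term x: subtract (-6)·f_1 from 6x - 10y² + 16/3y + 136/3 → -10y² + 70/3y + 100/3
  leading term y²: subtract (-2y)·f_3 from -10y² + 70/3y + 100/3 → 100/3y + 100/3
  leading term y: subtract (20/3)·f_3 from 100/3y + 100/3 → 0
  remainder 0.

S(f_1,f_3): leading monomials are coprime, so the S-polynomial reduces to 0 (Buchberger's first criterion).
S(f_2,f_3): leading monomials are coprime, so the S-polynomial reduces to 0 (Buchberger's first criterion).
Every S-polynomial of the final basis reduces to 0, so we have a Gröbner basis.
Inter-reduce: drop elements whose leading term is divisible by another's, tail-reduce, and make monic.
Reduced Gröbner basis: {x + 5, y + 1}.

From the last basis element, y + 1 = 0, so y takes values in {-1}. Each choice, substituted upward through the basis, yields the corresponding point(s) of the solution set.
  y = -1: the earlier basis element becomes x + 5 = 0, giving x = -5 — point (-5, -1).
Check: every point annihilates each of the original generators.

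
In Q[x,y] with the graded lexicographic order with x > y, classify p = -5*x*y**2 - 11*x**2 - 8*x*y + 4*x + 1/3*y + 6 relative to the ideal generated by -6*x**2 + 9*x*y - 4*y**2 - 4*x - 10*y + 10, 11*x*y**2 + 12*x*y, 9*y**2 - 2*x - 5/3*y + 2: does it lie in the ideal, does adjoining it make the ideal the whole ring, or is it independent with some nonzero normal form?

First compute the reduced Gröbner basis of I by Buchberger's algorithm.
f_1 = -6*x**2 + 9*x*y - 4*y**2 - 4*x - 10*y + 10, LT = x**2.
f_2 = 11*x*y**2 + 12*x*y, LT = x*y**2.
f_3 = 9*y**2 - 2*x - 5/3*y + 2, LT = y**2.

S(f_1,f_2): lcm = x**2*y**2. S = -3/2*x*y**3 + 2/3*y**4 - 12/11*x**2*y + 2/3*x*y**2 + 5/3*y**3 - 5/3*y**2.
  leading term x*y**3: subtract (-3/22*y)·f_2 from -3/2*x*y**3 + 2/3*y**4 - 12/11*x**2*y + 2/3*x*y**2 + 5/3*y**3 - 5/3*y**2 → 2/3*y**4 - 12/11*x**2*y + 76/33*x*y**2 + 5/3*y**3 - 5/3*y**2
  leading term y**4: subtract (2/27*y**2)·f_3 from 2/3*y**4 - 12/11*x**2*y + 76/33*x*y**2 + 5/3*y**3 - 5/3*y**2 → -12/11*x**2*y + 728/297*x*y**2 + 145/81*y**3 - 49/27*y**2
  leading term x**2*y: subtract (2/11*y)·f_1 from -12/11*x**2*y + 728/297*x*y**2 + 145/81*y**3 - 49/27*y**2 → 22/27*x*y**2 + 2243/891*y**3 + 8/11*x*y + 1/297*y**2 - 20/11*y
  leading term x*y**2: subtract (2/27)·f_2 from 22/27*x*y**2 + 2243/891*y**3 + 8/11*x*y + 1/297*y**2 - 20/11*y → 2243/891*y**3 - 16/99*x*y + 1/297*y**2 - 20/11*y
  leading term y**3: subtract (2243/8019*y)·f_3 from 2243/891*y**3 - 16/99*x*y + 1/297*y**2 - 20/11*y → 290/729*x*y + 11296/24057*y**2 - 19066/8019*y
  leading term x*y: no divisor's leading term divides it; move 290/729*x*y to the remainder.
  leading term y**2: subtract (11296/216513)·f_3 from 11296/24057*y**2 - 19066/8019*y → 22592/216513*x - 1487866/649539*y - 22592/216513
  leading term x: no divisor's leading term divides it; move 22592/216513*x to the remainder.
  leading term y: no divisor's leading term divides it; move -1487866/649539*y to the remainder.
  leading term 1: no divisor's leading term divides it; move -22592/216513 to the remainder.
  remainder 290/729*x*y + 22592/216513*x - 1487866/649539*y - 22592/216513 ≠ 0; add h_4 = 290/729*x*y + 22592/216513*x - 1487866/649539*y - 22592/216513 to the basis.

S(f_2,f_3): lcm = x*y**2. S = 2/9*x**2 + 379/297*x*y - 2/9*x.
  leading term x**2: subtract (-1/27)·f_1 from 2/9*x**2 + 379/297*x*y - 2/9*x → 478/297*x*y - 4/27*y**2 - 10/27*x - 10/27*y + 10/27
  leading term x*y: subtract (6453/1595)·h_4 from 478/297*x*y - 4/27*y**2 - 10/27*x - 10/27*y + 10/27 → -4/27*y**2 - 10136638/12790305*x + 341388524/38370915*y + 10136638/12790305
  leading term y**2: subtract (-4/243)·f_3 from -4/27*y**2 - 10136638/12790305*x + 341388524/38370915*y + 10136638/12790305 → -10557718/12790305*x + 340335824/38370915*y + 10557718/12790305
  leading term x: no divisor's leading term divides it; move -10557718/12790305*x to the remainder.
  leading term y: no divisor's leading term divides it; move 340335824/38370915*y to the remainder.
  leading term 1: no divisor's leading term divides it; move 10557718/12790305 to the remainder.
  remainder -10557718/12790305*x + 340335824/38370915*y + 10557718/12790305 ≠ 0; add h_5 = -10557718/12790305*x + 340335824/38370915*y + 10557718/12790305 to the basis.

S(f_1,h_4): lcm = x**2*y. S = -3/2*x*y**2 + 2/3*y**3 - 11296/43065*x**2 + 830063/129195*x*y + 5/3*y**2 + 11296/43065*x - 5/3*y.
  leading term x*y**2: subtract (-3/22)·f_2 from -3/2*x*y**2 + 2/3*y**3 - 11296/43065*x**2 + 830063/129195*x*y + 5/3*y**2 + 11296/43065*x - 5/3*y → 2/3*y**3 - 11296/43065*x**2 + 1041473/129195*x*y + 5/3*y**2 + 11296/43065*x - 5/3*y
  leading term y**3: subtract (2/27*y)·f_3 from 2/3*y**3 - 11296/43065*x**2 + 1041473/129195*x*y + 5/3*y**2 + 11296/43065*x - 5/3*y → -11296/43065*x**2 + 1060613/129195*x*y + 145/81*y**2 + 11296/43065*x - 49/27*y
  leading term x**2: subtract (5648/129195)·f_1 from -11296/43065*x**2 + 1060613/129195*x*y + 145/81*y**2 + 11296/43065*x - 49/27*y → 1009781/129195*x*y + 253867/129195*y**2 + 11296/25839*x - 35597/25839*y - 11296/25839
  leading term x*y: subtract (9088029/462550)·h_4 from 1009781/129195*x*y + 253867/129195*y**2 + 11296/25839*x - 35597/25839*y - 11296/25839 → 253867/129195*y**2 - 8974174976/5563782675*x + 728214636598/16691348025*y + 8974174976/5563782675
  leading term y**2: subtract (253867/1162755)·f_3 from 253867/129195*y**2 - 8974174976/5563782675*x + 728214636598/16691348025*y + 8974174976/5563782675 → -6544667786/5563782675*x + 734288404573/16691348025*y + 6544667786/5563782675
  leading term x: subtract (3272333893/2296303665)·h_5 from -6544667786/5563782675*x + 734288404573/16691348025*y + 6544667786/5563782675 → 16385059925/522607041*y
  leading term y: no divisor's leading term divides it; move 16385059925/522607041*y to the remainder.
  remainder 16385059925/522607041*y ≠ 0; add h_6 = 16385059925/522607041*y to the basis.

The other S-polynomials (S(f_1,f_3), S(f_2,h_4), S(f_3,h_4), S(f_1,h_5), S(f_2,h_5), S(f_3,h_5), S(h_4,h_5), S(f_1,h_6), S(f_2,h_6), S(f_3,h_6), S(h_4,h_6), S(h_5,h_6)) all reduce to 0 modulo the current basis, so we have a Gröbner basis.
Inter-reduce: drop elements whose leading term is divisible by another's, tail-reduce, and make monic.
Reduced Gröbner basis: {x - 1, y}.
Label its elements g_1 = x - 1, g_2 = y.

Reduce p = -5*x*y**2 - 11*x**2 - 8*x*y + 4*x + 1/3*y + 6 modulo G:
  leading term x*y**2: subtract (-5*y**2)·g_1 from -5*x*y**2 - 11*x**2 - 8*x*y + 4*x + 1/3*y + 6 → -11*x**2 - 8*x*y - 5*y**2 + 4*x + 1/3*y + 6
  leading term x**2: subtract (-11*x)·g_1 from -11*x**2 - 8*x*y - 5*y**2 + 4*x + 1/3*y + 6 → -8*x*y - 5*y**2 - 7*x + 1/3*y + 6
  leading term x*y: subtract (-8*y)·g_1 from -8*x*y - 5*y**2 - 7*x + 1/3*y + 6 → -5*y**2 - 7*x - 23/3*y + 6
  leading term y**2: subtract (-5*y)·g_2 from -5*y**2 - 7*x - 23/3*y + 6 → -7*x - 23/3*y + 6
  leading term x: subtract (-7)·g_1 from -7*x - 23/3*y + 6 → -23/3*y - 1
  leading term y: subtract (-23/3)·g_2 from -23/3*y - 1 → -1
  leading term 1: no divisor's leading term divides it; move -1 to the remainder.
  normal form = -1.
The normal form is nonzero, so p ∉ I. Since p minus its normal form lies in I, I + (p) = I + (r) where r = -1; decide whether this ideal is the whole ring.
Here r = -1 is a nonzero constant, hence a unit: 1 ∈ I + (p), the Gröbner basis of I + (p) is {1}, and the enlarged system has no common solution — adjoining p is inconsistent.

Ideal membership is decidable via reduction modulo a Gröbner basis.

Adjoining -5*x*y**2 - 11*x**2 - 8*x*y + 4*x + 1/3*y + 6 makes the ideal the whole ring: the system is inconsistent.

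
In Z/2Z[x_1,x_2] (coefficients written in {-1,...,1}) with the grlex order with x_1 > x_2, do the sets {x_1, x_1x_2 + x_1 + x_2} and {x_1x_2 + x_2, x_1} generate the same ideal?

Two ideals are equal iff their reduced Gröbner bases coincide (the reduced basis is unique for a fixed ordering).
Buchberger on the first generating set:
f_1 = x_1, LT = x_1.
f_2 = x_1x_2 + x_1 + x_2, LT = x_1x_2.

S(f_1,f_2): lcm = x_1x_2. S = x_1 + x_2.
  reduce S modulo (f_1, f_2):
  remainder x_2 ≠ 0; add g_3 = x_2 to the basis.

The other S-polynomials (S(f_1,g_3), S(f_2,g_3)) all reduce to 0 modulo the current basis, so we have a Gröbner basis.
Inter-reduce: drop elements whose leading term is divisible by another's, tail-reduce, and make monic.
Reduced Gröbner basis: {x_1, x_2}.

Buchberger on the second generating set:
h_1 = x_1x_2 + x_2, LT = x_1x_2.
h_2 = x_1, LT = x_1.

S(h_1,h_2): lcm = x_1x_2. S = x_2.
  reduce S modulo (h_1, h_2):
  remainder x_2 ≠ 0; add k_3 = x_2 to the basis.

The other S-polynomials (S(h_1,k_3), S(h_2,k_3)) all reduce to 0 modulo the current basis, so we have a Gröbner basis.
Inter-reduce: drop elements whose leading term is divisible by another's, tail-reduce, and make monic.
Reduced Gröbner basis: {x_1, x_2}.

These coincide, so the ideals are equal.

Yes, the ideals are equal.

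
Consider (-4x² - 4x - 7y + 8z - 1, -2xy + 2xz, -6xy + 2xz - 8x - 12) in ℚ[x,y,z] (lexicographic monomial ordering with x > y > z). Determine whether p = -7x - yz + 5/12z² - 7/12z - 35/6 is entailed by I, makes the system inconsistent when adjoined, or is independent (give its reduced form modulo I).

-7x - yz + 5/12z² - 7/12z - 35/6 lies in I (it reduces to 0).

First compute the reduced Gröbner basis of I by Buchberger's algorithm.
f_1 = -4x² - 4x - 7y + 8z - 1, LT = x².
f_2 = -2xy + 2xz, LT = xy.
f_3 = -6xy + 2xz - 8x - 12, LT = xy.

S(f_1,f_2): lcm = x²y. S = x²z + xy + 7/4y² - 2yz + ¼y.
  leading term x²z: subtract (-¼z)·f_1 from x²z + xy + 7/4y² - 2yz + ¼y → xy - xz + 7/4y² - 15/4yz + ¼y + 2z² - ¼z
  leading term xy: subtract (-½)·f_2 from xy - xz + 7/4y² - 15/4yz + ¼y + 2z² - ¼z → 7/4y² - 15/4yz + ¼y + 2z² - ¼z
  leading term y²: no divisor's leading term divides it; move 7/4y² to the remainder.
  leading term yz: no divisor's leading term divides it; move -15/4yz to the remainder.
  leading term y: no divisor's leading term divides it; move ¼y to the remainder.
  leading term z²: no divisor's leading term divides it; move 2z² to the remainder.
  leading term z: no divisor's leading term divides it; move -¼z to the remainder.
  remainder 7/4y² - 15/4yz + ¼y + 2z² - ¼z ≠ 0; add h_4 = 7/4y² - 15/4yz + ¼y + 2z² - ¼z to the basis.

S(f_1,f_3): lcm = x²y. S = ⅓x²z - 4/3x² + xy - 2x + 7/4y² - 2yz + ¼y.
  leading term x²z: subtract (-1/12z)·f_1 from ⅓x²z - 4/3x² + xy - 2x + 7/4y² - 2yz + ¼y → -4/3x² + xy - ⅓xz - 2x + 7/4y² - 31/12yz + ¼y + ⅔z² - 1/12z
  leading term x²: subtract (⅓)·f_1 from -4/3x² + xy - ⅓xz - 2x + 7/4y² - 31/12yz + ¼y + ⅔z² - 1/12z → xy - ⅓xz - ⅔x + 7/4y² - 31/12yz + 31/12y + ⅔z² - 11/4z + ⅓
  leading term xy: subtract (-½)·f_2 from xy - ⅓xz - ⅔x + 7/4y² - 31/12yz + 31/12y + ⅔z² - 11/4z + ⅓ → ⅔xz - ⅔x + 7/4y² - 31/12yz + 31/12y + ⅔z² - 11/4z + ⅓
  leading term xz: no divisor's leading term divides it; move ⅔xz to the remainder.
  leading term x: no divisor's leading term divides it; move -⅔x to the remainder.
  leading term y²: subtract (1)·h_4 from 7/4y² - 31/12yz + 31/12y + ⅔z² - 11/4z + ⅓ → 7/6yz + 7/3y - 4/3z² - 5/2z + ⅓
  leading term yz: no divisor's leading term divides it; move 7/6yz to the remainder.
  leading term y: no divisor's leading term divides it; move 7/3y to the remainder.
  leading term z²: no divisor's leading term divides it; move -4/3z² to the remainder.
  leading term z: no divisor's leading term divides it; move -5/2z to the remainder.
  leading term 1: no divisor's leading term divides it; move ⅓ to the remainder.
  remainder ⅔xz - ⅔x + 7/6yz + 7/3y - 4/3z² - 5/2z + ⅓ ≠ 0; add h_5 = ⅔xz - ⅔x + 7/6yz + 7/3y - 4/3z² - 5/2z + ⅓ to the basis.

S(f_2,f_3): lcm = xy. S = -⅔xz - 4/3x - 2.
  leading term xz: subtract (-1)·h_5 from -⅔xz - 4/3x - 2 → -2x + 7/6yz + 7/3y - 4/3z² - 5/2z - 5/3
  leading term x: no divisor's leading term divides it; move -2x to the remainder.
  leading term yz: no divisor's leading term divides it; move 7/6yz to the remainder.
  leading term y: no divisor's leading term divides it; move 7/3y to the remainder.
  leading term z²: no divisor's leading term divides it; move -4/3z² to the remainder.
  leading term z: no divisor's leading term divides it; move -5/2z to the remainder.
  leading term 1: no divisor's leading term divides it; move -5/3 to the remainder.
  remainder -2x + 7/6yz + 7/3y - 4/3z² - 5/2z - 5/3 ≠ 0; add h_6 = -2x + 7/6yz + 7/3y - 4/3z² - 5/2z - 5/3 to the basis.

S(f_3,h_4): lcm = xy². S = 38/21xyz + 25/21xy - 8/7xz² + 1/7xz + 2y.
  leading term xyz: subtract (-19/21z)·f_2 from 38/21xyz + 25/21xy - 8/7xz² + 1/7xz + 2y → 25/21xy + ⅔xz² + 1/7xz + 2y
  leading term xy: subtract (-25/42)·f_2 from 25/21xy + ⅔xz² + 1/7xz + 2y → ⅔xz² + 4/3xz + 2y
  leading term xz²: subtract (z)·h_5 from ⅔xz² + 4/3xz + 2y → 2xz - 7/6yz² - 7/3yz + 2y + 4/3z³ + 5/2z² - ⅓z
  leading term xz: subtract (3)·h_5 from 2xz - 7/6yz² - 7/3yz + 2y + 4/3z³ + 5/2z² - ⅓z → 2x - 7/6yz² - 35/6yz - 5y + 4/3z³ + 13/2z² + 43/6z - 1
  leading term x: subtract (-1)·h_6 from 2x - 7/6yz² - 35/6yz - 5y + 4/3z³ + 13/2z² + 43/6z - 1 → -7/6yz² - 14/3yz - 8/3y + 4/3z³ + 31/6z² + 14/3z - 8/3
  leading term yz²: no divisor's leading term divides it; move -7/6yz² to the remainder.
  leading term yz: no divisor's leading term divides it; move -14/3yz to the remainder.
  leading term y: no divisor's leading term divides it; move -8/3y to the remainder.
  leading term z³: no divisor's leading term divides it; move 4/3z³ to the remainder.
  leading term z²: no divisor's leading term divides it; move 31/6z² to the remainder.
  leading term z: no divisor's leading term divides it; move 14/3z to the remainder.
  leading term 1: no divisor's leading term divides it; move -8/3 to the remainder.
  remainder -7/6yz² - 14/3yz - 8/3y + 4/3z³ + 31/6z² + 14/3z - 8/3 ≠ 0; add h_7 = -7/6yz² - 14/3yz - 8/3y + 4/3z³ + 31/6z² + 14/3z - 8/3 to the basis.

S(f_1,h_5): lcm = x²z. S = x² - 7/4xyz - 7/2xy + 2xz² + 19/4xz - ½x + 7/4yz - 2z² + ¼z.
  leading term x²: subtract (-¼)·f_1 from x² - 7/4xyz - 7/2xy + 2xz² + 19/4xz - ½x + 7/4yz - 2z² + ¼z → -7/4xyz - 7/2xy + 2xz² + 19/4xz - 3/2x + 7/4yz - 7/4y - 2z² + 9/4z - ¼
  leading term xyz: subtract (⅞z)·f_2 from -7/4xyz - 7/2xy + 2xz² + 19/4xz - 3/2x + 7/4yz - 7/4y - 2z² + 9/4z - ¼ → -7/2xy + ¼xz² + 19/4xz - 3/2x + 7/4yz - 7/4y - 2z² + 9/4z - ¼
  leading term xy: subtract (7/4)·f_2 from -7/2xy + ¼xz² + 19/4xz - 3/2x + 7/4yz - 7/4y - 2z² + 9/4z - ¼ → ¼xz² + 5/4xz - 3/2x + 7/4yz - 7/4y - 2z² + 9/4z - ¼
  leading term xz²: subtract (⅜z)·h_5 from ¼xz² + 5/4xz - 3/2x + 7/4yz - 7/4y - 2z² + 9/4z - ¼ → 3/2xz - 3/2x - 7/16yz² + ⅞yz - 7/4y + ½z³ - 17/16z² + 17/8z - ¼
  leading term xz: subtract (9/4)·h_5 from 3/2xz - 3/2x - 7/16yz² + ⅞yz - 7/4y + ½z³ - 17/16z² + 17/8z - ¼ → -7/16yz² - 7/4yz - 7y + ½z³ + 31/16z² + 31/4z - 1
  leading term yz²: subtract (⅜)·h_7 from -7/16yz² - 7/4yz - 7y + ½z³ + 31/16z² + 31/4z - 1 → -6y + 6z
  leading term y: no divisor's leading term divides it; move -6y to the remainder.
  leading term z: no divisor's leading term divides it; move 6z to the remainder.
  remainder -6y + 6z ≠ 0; add h_8 = -6y + 6z to the basis.

S(h_7,h_8): lcm = yz². S = 4yz + 16/7y - 1/7z³ - 31/7z² - 4z + 16/7.
  leading term yz: subtract (-⅔z)·h_8 from 4yz + 16/7y - 1/7z³ - 31/7z² - 4z + 16/7 → 16/7y - 1/7z³ - 3/7z² - 4z + 16/7
  leading term y: subtract (-8/21)·h_8 from 16/7y - 1/7z³ - 3/7z² - 4z + 16/7 → -1/7z³ - 3/7z² - 12/7z + 16/7
  leading term z³: no divisor's leading term divides it; move -1/7z³ to the remainder.
  leading term z²: no divisor's leading term divides it; move -3/7z² to the remainder.
  leading term z: no divisor's leading term divides it; move -12/7z to the remainder.
  leading term 1: no divisor's leading term divides it; move 16/7 to the remainder.
  remainder -1/7z³ - 3/7z² - 12/7z + 16/7 ≠ 0; add h_9 = -1/7z³ - 3/7z² - 12/7z + 16/7 to the basis.

The other S-polynomials (S(f_1,h_4), S(f_2,h_4), S(f_2,h_5), S(f_3,h_5), S(h_4,h_5), S(f_1,h_6), S(f_2,h_6), S(f_3,h_6), S(h_4,h_6), S(h_5,h_6), S(f_1,h_7), S(f_2,h_7), S(f_3,h_7), S(h_4,h_7), S(h_5,h_7), S(h_6,h_7), S(f_1,h_8), S(f_2,h_8), S(f_3,h_8), S(h_4,h_8), S(h_5,h_8), S(h_6,h_8), S(f_1,h_9), S(f_2,h_9), S(f_3,h_9), S(h_4,h_9), S(h_5,h_9), S(h_6,h_9), S(h_7,h_9), S(h_8,h_9)) all reduce to 0 modulo the current basis, so we have a Gröbner basis.
Inter-reduce: drop elements whose leading term is divisible by another's, tail-reduce, and make monic.
Reduced Gröbner basis: {x + 1/12z² + 1/12z + ⅚, y - z, z³ + 3z² + 12z - 16}.
Label its elements g_1 = x + 1/12z² + 1/12z + ⅚, g_2 = y - z, g_3 = z³ + 3z² + 12z - 16.

Reduce p = -7x - yz + 5/12z² - 7/12z - 35/6 modulo G:
  leading term x: subtract (-7)·g_1 from -7x - yz + 5/12z² - 7/12z - 35/6 → -yz + z²
  leading term yz: subtract (-z)·g_2 from -yz + z² → 0
  normal form = 0.
Since the normal form is 0, p ∈ I.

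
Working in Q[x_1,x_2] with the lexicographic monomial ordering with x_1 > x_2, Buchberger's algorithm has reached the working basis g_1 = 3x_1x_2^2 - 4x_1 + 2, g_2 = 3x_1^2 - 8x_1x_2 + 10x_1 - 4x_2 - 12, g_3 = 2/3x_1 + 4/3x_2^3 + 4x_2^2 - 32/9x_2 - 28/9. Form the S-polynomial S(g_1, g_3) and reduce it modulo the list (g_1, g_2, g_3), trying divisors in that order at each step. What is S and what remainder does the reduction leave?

lcm(LM(g_1), LM(g_3)) = x_1x_2^2.
S = (lcm/LT(g_1))·g_1 − (lcm/LT(g_3))·g_3 = -4/3x_1 - 2x_2^5 - 6x_2^4 + 16/3x_2^3 + 14/3x_2^2 + 2/3.
Reduce S modulo (g_1, g_2, g_3) in that order:
  leading term x_1: subtract (-2)·g_3 from -4/3x_1 - 2x_2^5 - 6x_2^4 + 16/3x_2^3 + 14/3x_2^2 + 2/3 → -2x_2^5 - 6x_2^4 + 8x_2^3 + 38/3x_2^2 - 64/9x_2 - 50/9
  leading term x_2^5: no divisor's leading term divides it; move -2x_2^5 to the remainder.
  leading term x_2^4: no divisor's leading term divides it; move -6x_2^4 to the remainder.
  leading term x_2^3: no divisor's leading term divides it; move 8x_2^3 to the remainder.
  leading term x_2^2: no divisor's leading term divides it; move 38/3x_2^2 to the remainder.
  leading term x_2: no divisor's leading term divides it; move -64/9x_2 to the remainder.
  leading term 1: no divisor's leading term divides it; move -50/9 to the remainder.
The remainder -2x_2^5 - 6x_2^4 + 8x_2^3 + 38/3x_2^2 - 64/9x_2 - 50/9 is nonzero, so it would be added as the next basis element.
An S-polynomial is built so that the two leading terms cancel; whether anything survives reduction is exactly the Gröbner-basis criterion.

S(g_1, g_3) = -4/3x_1 - 2x_2^5 - 6x_2^4 + 16/3x_2^3 + 14/3x_2^2 + 2/3; remainder on division = -2x_2^5 - 6x_2^4 + 8x_2^3 + 38/3x_2^2 - 64/9x_2 - 50/9.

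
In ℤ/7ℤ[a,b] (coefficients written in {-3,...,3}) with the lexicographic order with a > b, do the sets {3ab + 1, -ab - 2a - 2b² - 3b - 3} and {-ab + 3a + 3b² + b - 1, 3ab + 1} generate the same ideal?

Equality of ideals is decidable: compute both reduced Gröbner bases (unique for the ordering) and check whether they agree.
Buchberger on the first generating set:
f_1 = 3ab + 1, LT = ab.
f_2 = -ab - 2a - 2b² - 3b - 3, LT = ab.

S(f_1,f_2): lcm = ab. S = -2a - 2b² - 3b + 2.
  leading term a: no divisor's leading term divides it; move -2a to the remainder.
  leading term b²: no divisor's leading term divides it; move -2b² to the remainder.
  leading term b: no divisor's leading term divides it; move -3b to the remainder.
  leading term 1: no divisor's leading term divides it; move 2 to the remainder.
  remainder -2a - 2b² - 3b + 2 ≠ 0; add g_3 = -2a - 2b² - 3b + 2 to the basis.

S(f_1,g_3): lcm = ab. S = -b³ + 2b² + b - 2.
  leading term b³: no divisor's leading term divides it; move -b³ to the remainder.
  leading term b²: no divisor's leading term divides it; move 2b² to the remainder.
  leading term b: no divisor's leading term divides it; move b to the remainder.
  leading term 1: no divisor's leading term divides it; move -2 to the remainder.
  remainder -b³ + 2b² + b - 2 ≠ 0; add g_4 = -b³ + 2b² + b - 2 to the basis.

S(f_2,g_3): lcm = ab. S = 2a - b³ - 3b² - 3b + 3.
  leading term a: subtract (-1)·g_3 from 2a - b³ - 3b² - 3b + 3 → -b³ + 2b² + b - 2
  leading term b³: subtract (1)·g_4 from -b³ + 2b² + b - 2 → 0
  remainder 0.

S(f_1,g_4): lcm = ab³. S = 2ab² + ab - 2a - 2b².
  leading term ab²: subtract (3b)·f_1 from 2ab² + ab - 2a - 2b² → ab - 2a - 2b² - 3b
  leading term ab: subtract (-2)·f_1 from ab - 2a - 2b² - 3b → -2a - 2b² - 3b + 2
  leading term a: subtract (1)·g_3 from -2a - 2b² - 3b + 2 → 0
  remainder 0.

S(f_2,g_4): lcm = ab³. S = -3ab² + ab - 2a + 2b⁴ + 3b³ + 3b².
  leading term ab²: subtract (-b)·f_1 from -3ab² + ab - 2a + 2b⁴ + 3b³ + 3b² → ab - 2a + 2b⁴ + 3b³ + 3b² + b
  leading term ab: subtract (-2)·f_1 from ab - 2a + 2b⁴ + 3b³ + 3b² + b → -2a + 2b⁴ + 3b³ + 3b² + b + 2
  leading term a: subtract (1)·g_3 from -2a + 2b⁴ + 3b³ + 3b² + b + 2 → 2b⁴ + 3b³ - 2b² - 3b
  leading term b⁴: subtract (-2b)·g_4 from 2b⁴ + 3b³ - 2b² - 3b → 0
  remainder 0.

S(g_3,g_4): leading monomials are coprime, so the S-polynomial reduces to 0 (Buchberger's first criterion).
Every S-polynomial of the final basis reduces to 0, so we have a Gröbner basis.
Inter-reduce: drop elements whose leading term is divisible by another's, tail-reduce, and make monic.
Reduced Gröbner basis: {a + b² - 2b - 1, b³ - 2b² - b + 2}.

Buchberger on the second generating set:
h_1 = -ab + 3a + 3b² + b - 1, LT = ab.
h_2 = 3ab + 1, LT = ab.

S(h_1,h_2): lcm = ab. S = -3a - 3b² - b + 3.
  leading term a: no divisor's leading term divides it; move -3a to the remainder.
  leading term b²: no divisor's leading term divides it; move -3b² to the remainder.
  leading term b: no divisor's leading term divides it; move -b to the remainder.
  leading term 1: no divisor's leading term divides it; move 3 to the remainder.
  remainder -3a - 3b² - b + 3 ≠ 0; add k_3 = -3a - 3b² - b + 3 to the basis.

S(h_1,k_3): lcm = ab. S = -3a - b³ - b² + 1.
  leading term a: subtract (1)·k_3 from -3a - b³ - b² + 1 → -b³ + 2b² + b - 2
  leading term b³: no divisor's leading term divides it; move -b³ to the remainder.
  leading term b²: no divisor's leading term divides it; move 2b² to the remainder.
  leading term b: no divisor's leading term divides it; move b to the remainder.
  leading term 1: no divisor's leading term divides it; move -2 to the remainder.
  remainder -b³ + 2b² + b - 2 ≠ 0; add k_4 = -b³ + 2b² + b - 2 to the basis.

S(h_2,k_3): lcm = ab. S = -b³ + 2b² + b - 2.
  leading term b³: subtract (1)·k_4 from -b³ + 2b² + b - 2 → 0
  remainder 0.

S(h_1,k_4): lcm = ab³. S = -ab² + ab - 2a - 3b⁴ - b³ + b².
  leading term ab²: subtract (b)·h_1 from -ab² + ab - 2a - 3b⁴ - b³ + b² → -2ab - 2a - 3b⁴ + 3b³ + b
  leading term ab: subtract (2)·h_1 from -2ab - 2a - 3b⁴ + 3b³ + b → -a - 3b⁴ + 3b³ + b² - b + 2
  leading term a: subtract (-2)·k_3 from -a - 3b⁴ + 3b³ + b² - b + 2 → -3b⁴ + 3b³ + 2b² - 3b + 1
  leading term b⁴: subtract (3b)·k_4 from -3b⁴ + 3b³ + 2b² - 3b + 1 → -3b³ - b² + 3b + 1
  leading term b³: subtract (3)·k_4 from -3b³ - b² + 3b + 1 → 0
  remainder 0.

S(h_2,k_4): lcm = ab³. S = 2ab² + ab - 2a - 2b².
  leading term ab²: subtract (-2b)·h_1 from 2ab² + ab - 2a - 2b² → -2a - b³ - 2b
  leading term a: subtract (3)·k_3 from -2a - b³ - 2b → -b³ + 2b² + b - 2
  leading term b³: subtract (1)·k_4 from -b³ + 2b² + b - 2 → 0
  remainder 0.

S(k_3,k_4): leading monomials are coprime, so the S-polynomial reduces to 0 (Buchberger's first criterion).
Every S-polynomial of the final basis reduces to 0, so we have a Gröbner basis.
Inter-reduce: drop elements whose leading term is divisible by another's, tail-reduce, and make monic.
Reduced Gröbner basis: {a + b² - 2b - 1, b³ - 2b² - b + 2}.

These coincide, so the ideals are equal.

Yes, the ideals are equal.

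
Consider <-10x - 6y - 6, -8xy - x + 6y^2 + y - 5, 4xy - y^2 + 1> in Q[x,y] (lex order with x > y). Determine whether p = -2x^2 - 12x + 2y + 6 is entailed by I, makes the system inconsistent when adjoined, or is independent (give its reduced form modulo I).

Adjoining -2x^2 - 12x + 2y + 6 makes the ideal the whole ring: the system is inconsistent.

First compute the reduced Gröbner basis of I by Buchberger's algorithm.
f_1 = -10x - 6y - 6, LT = x.
f_2 = -8xy - x + 6y^2 + y - 5, LT = xy.
f_3 = 4xy - y^2 + 1, LT = xy.

S(f_1,f_2): lcm = xy. S = -1/8x + 27/20y^2 + 29/40y - 5/8.
  leading term x: subtract (1/80)·f_1 from -1/8x + 27/20y^2 + 29/40y - 5/8 → 27/20y^2 + 4/5y - 11/20
  leading term y^2: no divisor's leading term divides it; move 27/20y^2 to the remainder.
  leading term y: no divisor's leading term divides it; move 4/5y to the remainder.
  leading term 1: no divisor's leading term divides it; move -11/20 to the remainder.
  remainder 27/20y^2 + 4/5y - 11/20 ≠ 0; add h_4 = 27/20y^2 + 4/5y - 11/20 to the basis.

S(f_1,f_3): lcm = xy. S = 17/20y^2 + 3/5y - 1/4.
  leading term y^2: subtract (17/27)·h_4 from 17/20y^2 + 3/5y - 1/4 → 13/135y + 13/135
  leading term y: no divisor's leading term divides it; move 13/135y to the remainder.
  leading term 1: no divisor's leading term divides it; move 13/135 to the remainder.
  remainder 13/135y + 13/135 ≠ 0; add h_5 = 13/135y + 13/135 to the basis.

S(f_2,f_3): lcm = xy. S = 1/8x - 1/2y^2 - 1/8y + 3/8.
  leading term x: subtract (-1/80)·f_1 from 1/8x - 1/2y^2 - 1/8y + 3/8 → -1/2y^2 - 1/5y + 3/10
  leading term y^2: subtract (-10/27)·h_4 from -1/2y^2 - 1/5y + 3/10 → 13/135y + 13/135
  leading term y: subtract (1)·h_5 from 13/135y + 13/135 → 0
  remainder 0.

S(f_1,h_4): leading monomials are coprime, so the S-polynomial reduces to 0 (Buchberger's first criterion).
S(f_2,h_4): lcm = xy^2. S = -101/216xy + 11/27x - 3/4y^3 - 1/8y^2 + 5/8y.
  leading term xy: subtract (101/2160y)·f_1 from -101/216xy + 11/27x - 3/4y^3 - 1/8y^2 + 5/8y → 11/27x - 3/4y^3 + 7/45y^2 + 163/180y
  leading term x: subtract (-11/270)·f_1 from 11/27x - 3/4y^3 + 7/45y^2 + 163/180y → -3/4y^3 + 7/45y^2 + 119/180y - 11/45
  leading term y^3: subtract (-5/9y)·h_4 from -3/4y^3 + 7/45y^2 + 119/180y - 11/45 → 3/5y^2 + 16/45y - 11/45
  leading term y^2: subtract (4/9)·h_4 from 3/5y^2 + 16/45y - 11/45 → 0
  remainder 0.

S(f_3,h_4): lcm = xy^2. S = -16/27xy + 11/27x - 1/4y^3 + 1/4y.
  leading term xy: subtract (8/135y)·f_1 from -16/27xy + 11/27x - 1/4y^3 + 1/4y → 11/27x - 1/4y^3 + 16/45y^2 + 109/180y
  leading term x: subtract (-11/270)·f_1 from 11/27x - 1/4y^3 + 16/45y^2 + 109/180y → -1/4y^3 + 16/45y^2 + 13/36y - 11/45
  leading term y^3: subtract (-5/27y)·h_4 from -1/4y^3 + 16/45y^2 + 13/36y - 11/45 → 68/135y^2 + 7/27y - 11/45
  leading term y^2: subtract (272/729)·h_4 from 68/135y^2 + 7/27y - 11/45 → -143/3645y - 143/3645
  leading term y: subtract (-11/27)·h_5 from -143/3645y - 143/3645 → 0
  remainder 0.

S(f_1,h_5): leading monomials are coprime, so the S-polynomial reduces to 0 (Buchberger's first criterion).
S(f_2,h_5): lcm = xy. S = -7/8x - 3/4y^2 - 1/8y + 5/8.
  leading term x: subtract (7/80)·f_1 from -7/8x - 3/4y^2 - 1/8y + 5/8 → -3/4y^2 + 2/5y + 23/20
  leading term y^2: subtract (-5/9)·h_4 from -3/4y^2 + 2/5y + 23/20 → 38/45y + 38/45
  leading term y: subtract (114/13)·h_5 from 38/45y + 38/45 → 0
  remainder 0.

S(f_3,h_5): lcm = xy. S = -x - 1/4y^2 + 1/4.
  leading term x: subtract (1/10)·f_1 from -x - 1/4y^2 + 1/4 → -1/4y^2 + 3/5y + 17/20
  leading term y^2: subtract (-5/27)·h_4 from -1/4y^2 + 3/5y + 17/20 → 101/135y + 101/135
  leading term y: subtract (101/13)·h_5 from 101/135y + 101/135 → 0
  remainder 0.

S(h_4,h_5): lcm = y^2. S = -11/27y - 11/27.
  leading term y: subtract (-55/13)·h_5 from -11/27y - 11/27 → 0
  remainder 0.

Every S-polynomial of the final basis reduces to 0, so we have a Gröbner basis.
Inter-reduce: drop elements whose leading term is divisible by another's, tail-reduce, and make monic.
Reduced Gröbner basis: {x, y + 1}.
Label its elements g_1 = x, g_2 = y + 1.

Reduce p = -2x^2 - 12x + 2y + 6 modulo G:
  leading term x^2: subtract (-2x)·g_1 from -2x^2 - 12x + 2y + 6 → -12x + 2y + 6
  leading term x: subtract (-12)·g_1 from -12x + 2y + 6 → 2y + 6
  leading term y: subtract (2)·g_2 from 2y + 6 → 4
  leading term 1: no divisor's leading term divides it; move 4 to the remainder.
  normal form = 4.
The normal form is nonzero, so p ∉ I. Since p minus its normal form lies in I, I + (p) = I + (r) where r = 4; decide whether this ideal is the whole ring.
Here r = 4 is a nonzero constant, hence a unit: 1 ∈ I + (p), the Gröbner basis of I + (p) is {1}, and the enlarged system has no common solution — adjoining p is inconsistent.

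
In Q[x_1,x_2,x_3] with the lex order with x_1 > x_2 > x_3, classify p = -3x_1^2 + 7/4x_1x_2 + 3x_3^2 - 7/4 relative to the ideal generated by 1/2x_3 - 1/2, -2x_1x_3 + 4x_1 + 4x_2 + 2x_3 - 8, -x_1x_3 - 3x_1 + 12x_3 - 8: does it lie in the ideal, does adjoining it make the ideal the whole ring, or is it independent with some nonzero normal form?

First compute the reduced Gröbner basis of I by Buchberger's algorithm.
f_1 = 1/2x_3 - 1/2, LT = x_3.
f_2 = -2x_1x_3 + 4x_1 + 4x_2 + 2x_3 - 8, LT = x_1x_3.
f_3 = -x_1x_3 - 3x_1 + 12x_3 - 8, LT = x_1x_3.

S(f_1,f_2): lcm = x_1x_3. S = x_1 + 2x_2 + x_3 - 4.
  leading term x_1: no divisor's leading term divides it; move x_1 to the remainder.
  leading term x_2: no divisor's leading term divides it; move 2x_2 to the remainder.
  leading term x_3: subtract (2)·f_1 from x_3 - 4 → -3
  leading term 1: no divisor's leading term divides it; move -3 to the remainder.
  remainder x_1 + 2x_2 - 3 ≠ 0; add h_4 = x_1 + 2x_2 - 3 to the basis.

S(f_1,f_3): lcm = x_1x_3. S = -4x_1 + 12x_3 - 8.
  leading term x_1: subtract (-4)·h_4 from -4x_1 + 12x_3 - 8 → 8x_2 + 12x_3 - 20
  leading term x_2: no divisor's leading term divides it; move 8x_2 to the remainder.
  leading term x_3: subtract (24)·f_1 from 12x_3 - 20 → -8
  leading term 1: no divisor's leading term divides it; move -8 to the remainder.
  remainder 8x_2 - 8 ≠ 0; add h_5 = 8x_2 - 8 to the basis.

The other S-polynomials (S(f_2,f_3), S(f_1,h_4), S(f_2,h_4), S(f_3,h_4), S(f_1,h_5), S(f_2,h_5), S(f_3,h_5), S(h_4,h_5)) all reduce to 0 modulo the current basis, so we have a Gröbner basis.
Inter-reduce: drop elements whose leading term is divisible by another's, tail-reduce, and make monic.
Reduced Gröbner basis: {x_1 - 1, x_2 - 1, x_3 - 1}.
Label its elements g_1 = x_1 - 1, g_2 = x_2 - 1, g_3 = x_3 - 1.

Reduce p = -3x_1^2 + 7/4x_1x_2 + 3x_3^2 - 7/4 modulo G:
  leading term x_1^2: subtract (-3x_1)·g_1 from -3x_1^2 + 7/4x_1x_2 + 3x_3^2 - 7/4 → 7/4x_1x_2 - 3x_1 + 3x_3^2 - 7/4
  leading term x_1x_2: subtract (7/4x_2)·g_1 from 7/4x_1x_2 - 3x_1 + 3x_3^2 - 7/4 → -3x_1 + 7/4x_2 + 3x_3^2 - 7/4
  leading term x_1: subtract (-3)·g_1 from -3x_1 + 7/4x_2 + 3x_3^2 - 7/4 → 7/4x_2 + 3x_3^2 - 19/4
  leading term x_2: subtract (7/4)·g_2 from 7/4x_2 + 3x_3^2 - 19/4 → 3x_3^2 - 3
  leading term x_3^2: subtract (3x_3)·g_3 from 3x_3^2 - 3 → 3x_3 - 3
  leading term x_3: subtract (3)·g_3 from 3x_3 - 3 → 0
  normal form = 0.
Since the normal form is 0, p ∈ I.

The remainder on division by a Gröbner basis is unique — it is the normal form.

-3x_1^2 + 7/4x_1x_2 + 3x_3^2 - 7/4 lies in I (it reduces to 0).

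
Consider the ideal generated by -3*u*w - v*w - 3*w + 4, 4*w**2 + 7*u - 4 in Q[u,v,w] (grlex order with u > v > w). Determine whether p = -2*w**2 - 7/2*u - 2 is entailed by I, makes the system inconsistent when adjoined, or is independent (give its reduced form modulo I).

Adjoining -2*w**2 - 7/2*u - 2 makes the ideal the whole ring: the system is inconsistent.

First compute the reduced Gröbner basis of I by Buchberger's algorithm.
f_1 = -3*u*w - v*w - 3*w + 4, LT = u*w.
f_2 = 4*w**2 + 7*u - 4, LT = w**2.

S(f_1,f_2): lcm = u*w**2. S = 1/3*v*w**2 - 7/4*u**2 + w**2 + u - 4/3*w.
  leading term v*w**2: subtract (1/12*v)·f_2 from 1/3*v*w**2 - 7/4*u**2 + w**2 + u - 4/3*w → -7/4*u**2 - 7/12*u*v + w**2 + u + 1/3*v - 4/3*w
  leading term u**2: no divisor's leading term divides it; move -7/4*u**2 to the remainder.
  leading term u*v: no divisor's leading term divides it; move -7/12*u*v to the remainder.
  leading term w**2: subtract (1/4)·f_2 from w**2 + u + 1/3*v - 4/3*w → -3/4*u + 1/3*v - 4/3*w + 1
  leading term u: no divisor's leading term divides it; move -3/4*u to the remainder.
  leading term v: no divisor's leading term divides it; move 1/3*v to the remainder.
  leading term w: no divisor's leading term divides it; move -4/3*w to the remainder.
  leading term 1: no divisor's leading term divides it; move 1 to the remainder.
  remainder -7/4*u**2 - 7/12*u*v - 3/4*u + 1/3*v - 4/3*w + 1 ≠ 0; add h_3 = -7/4*u**2 - 7/12*u*v - 3/4*u + 1/3*v - 4/3*w + 1 to the basis.

The other S-polynomials (S(f_1,h_3), S(f_2,h_3)) all reduce to 0 modulo the current basis, so we have a Gröbner basis.
Inter-reduce: drop elements whose leading term is divisible by another's, tail-reduce, and make monic.
Reduced Gröbner basis: {u**2 + 1/3*u*v + 3/7*u - 4/21*v + 16/21*w - 4/7, u*w + 1/3*v*w + w - 4/3, w**2 + 7/4*u - 1}.
Label its elements g_1 = u**2 + 1/3*u*v + 3/7*u - 4/21*v + 16/21*w - 4/7, g_2 = u*w + 1/3*v*w + w - 4/3, g_3 = w**2 + 7/4*u - 1.

Reduce p = -2*w**2 - 7/2*u - 2 modulo G:
  leading term w**2: subtract (-2)·g_3 from -2*w**2 - 7/2*u - 2 → -4
  leading term 1: no divisor's leading term divides it; move -4 to the remainder.
  normal form = -4.
The normal form is nonzero, so p ∉ I. Since p minus its normal form lies in I, I + (p) = I + (r) where r = -4; decide whether this ideal is the whole ring.
Here r = -4 is a nonzero constant, hence a unit: 1 ∈ I + (p), the Gröbner basis of I + (p) is {1}, and the enlarged system has no common solution — adjoining p is inconsistent.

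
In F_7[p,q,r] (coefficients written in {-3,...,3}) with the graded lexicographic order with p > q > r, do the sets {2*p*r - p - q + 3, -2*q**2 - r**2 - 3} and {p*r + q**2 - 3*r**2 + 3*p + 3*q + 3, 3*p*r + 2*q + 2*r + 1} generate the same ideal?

Two ideals are equal iff their reduced Gröbner bases coincide (the reduced basis is unique for a fixed ordering).
Buchberger on the first generating set:
f_1 = 2*p*r - p - q + 3, LT = p*r.
f_2 = -2*q**2 - r**2 - 3, LT = q**2.

The S-polynomials (S(f_1,f_2)) all reduce to 0 modulo the current basis, so we have a Gröbner basis.
Inter-reduce: drop elements whose leading term is divisible by another's, tail-reduce, and make monic.
Reduced Gröbner basis: {p*r + 3*p + 3*q - 2, q**2 - 3*r**2 - 2}.

Buchberger on the second generating set:
h_1 = p*r + q**2 - 3*r**2 + 3*p + 3*q + 3, LT = p*r.
h_2 = 3*p*r + 2*q + 2*r + 1, LT = p*r.

S(h_1,h_2): lcm = p*r. S = q**2 - 3*r**2 + 3*p - 3*r - 2.
  leading term q**2: no divisor's leading term divides it; move q**2 to the remainder.
  leading term r**2: no divisor's leading term divides it; move -3*r**2 to the remainder.
  leading term p: no divisor's leading term divides it; move 3*p to the remainder.
  leading term r: no divisor's leading term divides it; move -3*r to the remainder.
  leading term 1: no divisor's leading term divides it; move -2 to the remainder.
  remainder q**2 - 3*r**2 + 3*p - 3*r - 2 ≠ 0; add k_3 = q**2 - 3*r**2 + 3*p - 3*r - 2 to the basis.

The other S-polynomials (S(h_1,k_3), S(h_2,k_3)) all reduce to 0 modulo the current basis, so we have a Gröbner basis.
Inter-reduce: drop elements whose leading term is divisible by another's, tail-reduce, and make monic.
Reduced Gröbner basis: {p*r + 3*q + 3*r - 2, q**2 - 3*r**2 + 3*p - 3*r - 2}.

These differ, so the ideals are not equal.

No, the ideals differ.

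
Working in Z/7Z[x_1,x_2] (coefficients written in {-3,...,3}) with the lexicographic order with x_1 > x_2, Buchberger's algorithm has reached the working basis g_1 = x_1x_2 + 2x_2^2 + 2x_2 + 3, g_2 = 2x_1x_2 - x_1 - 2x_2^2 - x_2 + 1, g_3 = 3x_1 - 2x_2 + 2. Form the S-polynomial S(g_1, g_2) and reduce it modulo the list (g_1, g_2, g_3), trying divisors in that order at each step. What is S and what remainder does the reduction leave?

lcm(LM(g_1), LM(g_2)) = x_1x_2.
S = (lcm/LT(g_1))·g_1 − (lcm/LT(g_2))·g_2 = -3x_1 + 3x_2^2 - x_2 - 1.
Reduce S modulo (g_1, g_2, g_3) in that order:
  leading term x_1: subtract (-1)·g_3 from -3x_1 + 3x_2^2 - x_2 - 1 → 3x_2^2 - 3x_2 + 1
  leading term x_2^2: no divisor's leading term divides it; move 3x_2^2 to the remainder.
  leading term x_2: no divisor's leading term divides it; move -3x_2 to the remainder.
  leading term 1: no divisor's leading term divides it; move 1 to the remainder.
The remainder 3x_2^2 - 3x_2 + 1 is nonzero, so it would be added as the next basis element.

S(g_1, g_2) = -3x_1 + 3x_2^2 - x_2 - 1; remainder on division = 3x_2^2 - 3x_2 + 1.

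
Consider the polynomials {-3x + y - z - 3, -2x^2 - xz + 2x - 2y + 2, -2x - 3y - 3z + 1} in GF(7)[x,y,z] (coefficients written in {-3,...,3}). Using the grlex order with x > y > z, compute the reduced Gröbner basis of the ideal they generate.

f_1 = -3x + y - z - 3, LT = x.
f_2 = -2x^2 - xz + 2x - 2y + 2, LT = x^2.
f_3 = -2x - 3y - 3z + 1, LT = x.

S(f_1,f_2): lcm = x^2. S = 2xy + xz + 2x - y + 1.
  leading term xy: subtract (-3y)·f_1 from 2xy + xz + 2x - y + 1 → xz + 3y^2 - 3yz + 2x - 3y + 1
  leading term xz: subtract (2z)·f_1 from xz + 3y^2 - 3yz + 2x - 3y + 1 → 3y^2 + 2yz + 2z^2 + 2x - 3y - z + 1
  leading term y^2: no divisor's leading term divides it; move 3y^2 to the remainder.
  leading term yz: no divisor's leading term divides it; move 2yz to the remainder.
  leading term z^2: no divisor's leading term divides it; move 2z^2 to the remainder.
  leading term x: subtract (-3)·f_1 from 2x - 3y - z + 1 → 3z - 1
  leading term z: no divisor's leading term divides it; move 3z to the remainder.
  leading term 1: no divisor's leading term divides it; move -1 to the remainder.
  remainder 3y^2 + 2yz + 2z^2 + 3z - 1 ≠ 0; add g_4 = 3y^2 + 2yz + 2z^2 + 3z - 1 to the basis.

S(f_1,f_3): lcm = x. S = -3y - 2.
  leading term y: no divisor's leading term divides it; move -3y to the remainder.
  leading term 1: no divisor's leading term divides it; move -2 to the remainder.
  remainder -3y - 2 ≠ 0; add g_5 = -3y - 2 to the basis.

S(f_2,f_3): lcm = x^2. S = 2xy - xz + 3x + y - 1.
  leading term xy: subtract (-3y)·f_1 from 2xy - xz + 3x + y - 1 → -xz + 3y^2 - 3yz + 3x - y - 1
  leading term xz: subtract (-2z)·f_1 from -xz + 3y^2 - 3yz + 3x - y - 1 → 3y^2 - yz - 2z^2 + 3x - y + z - 1
  leading term y^2: subtract (1)·g_4 from 3y^2 - yz - 2z^2 + 3x - y + z - 1 → -3yz + 3z^2 + 3x - y - 2z
  leading term yz: subtract (z)·g_5 from -3yz + 3z^2 + 3x - y - 2z → 3z^2 + 3x - y
  leading term z^2: no divisor's leading term divides it; move 3z^2 to the remainder.
  leading term x: subtract (-1)·f_1 from 3x - y → -z - 3
  leading term z: no divisor's leading term divides it; move -z to the remainder.
  leading term 1: no divisor's leading term divides it; move -3 to the remainder.
  remainder 3z^2 - z - 3 ≠ 0; add g_6 = 3z^2 - z - 3 to the basis.

S(f_1,g_4): leading monomials are coprime, so the S-polynomial reduces to 0 (Buchberger's first criterion).
S(f_2,g_4): leading monomials are coprime, so the S-polynomial reduces to 0 (Buchberger's first criterion).
S(f_3,g_4): leading monomials are coprime, so the S-polynomial reduces to 0 (Buchberger's first criterion).
S(f_1,g_5): leading monomials are coprime, so the S-polynomial reduces to 0 (Buchberger's first criterion).
S(f_2,g_5): leading monomials are coprime, so the S-polynomial reduces to 0 (Buchberger's first criterion).
S(f_3,g_5): leading monomials are coprime, so the S-polynomial reduces to 0 (Buchberger's first criterion).
S(g_4,g_5): lcm = y^2. S = 3yz + 3z^2 - 3y + z + 2.
  leading term yz: subtract (-z)·g_5 from 3yz + 3z^2 - 3y + z + 2 → 3z^2 - 3y - z + 2
  leading term z^2: subtract (1)·g_6 from 3z^2 - 3y - z + 2 → -3y - 2
  leading term y: subtract (1)·g_5 from -3y - 2 → 0
  remainder 0.

S(f_1,g_6): leading monomials are coprime, so the S-polynomial reduces to 0 (Buchberger's first criterion).
S(f_2,g_6): leading monomials are coprime, so the S-polynomial reduces to 0 (Buchberger's first criterion).
S(f_3,g_6): leading monomials are coprime, so the S-polynomial reduces to 0 (Buchberger's first criterion).
S(g_4,g_6): leading monomials are coprime, so the S-polynomial reduces to 0 (Buchberger's first criterion).
S(g_5,g_6): leading monomials are coprime, so the S-polynomial reduces to 0 (Buchberger's first criterion).
Every S-polynomial of the final basis reduces to 0, so we have a Gröbner basis.
Inter-reduce: drop elements whose leading term is divisible by another's, tail-reduce, and make monic.

G = {z^2 + 2z - 1, x - 2z + 2, y + 3}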